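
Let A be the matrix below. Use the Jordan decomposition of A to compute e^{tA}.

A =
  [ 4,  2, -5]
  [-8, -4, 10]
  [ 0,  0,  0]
e^{tA} =
  [4*t + 1, 2*t, -5*t]
  [-8*t, 1 - 4*t, 10*t]
  [0, 0, 1]

Strategy: write A = P · J · P⁻¹ where J is a Jordan canonical form, so e^{tA} = P · e^{tJ} · P⁻¹, and e^{tJ} can be computed block-by-block.

A has Jordan form
J =
  [0, 1, 0]
  [0, 0, 0]
  [0, 0, 0]
(up to reordering of blocks).

Per-block formulas:
  For a 2×2 Jordan block J_2(0): exp(t · J_2(0)) = e^(0t)·(I + t·N), where N is the 2×2 nilpotent shift.
  For a 1×1 block at λ = 0: exp(t · [0]) = [e^(0t)].

After assembling e^{tJ} and conjugating by P, we get:

e^{tA} =
  [4*t + 1, 2*t, -5*t]
  [-8*t, 1 - 4*t, 10*t]
  [0, 0, 1]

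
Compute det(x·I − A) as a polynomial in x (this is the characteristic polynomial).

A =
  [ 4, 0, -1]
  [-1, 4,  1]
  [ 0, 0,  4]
x^3 - 12*x^2 + 48*x - 64

Expanding det(x·I − A) (e.g. by cofactor expansion or by noting that A is similar to its Jordan form J, which has the same characteristic polynomial as A) gives
  χ_A(x) = x^3 - 12*x^2 + 48*x - 64
which factors as (x - 4)^3. The eigenvalues (with algebraic multiplicities) are λ = 4 with multiplicity 3.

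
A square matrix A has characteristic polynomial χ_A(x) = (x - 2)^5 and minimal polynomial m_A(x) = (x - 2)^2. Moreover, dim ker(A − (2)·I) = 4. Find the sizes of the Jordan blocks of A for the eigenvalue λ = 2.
Block sizes for λ = 2: [2, 1, 1, 1]

Step 1 — from the characteristic polynomial, algebraic multiplicity of λ = 2 is 5. From dim ker(A − (2)·I) = 4, there are exactly 4 Jordan blocks for λ = 2.
Step 2 — from the minimal polynomial, the factor (x − 2)^2 tells us the largest block for λ = 2 has size 2.
Step 3 — with total size 5, 4 blocks, and largest block 2, the block sizes (in nonincreasing order) are [2, 1, 1, 1].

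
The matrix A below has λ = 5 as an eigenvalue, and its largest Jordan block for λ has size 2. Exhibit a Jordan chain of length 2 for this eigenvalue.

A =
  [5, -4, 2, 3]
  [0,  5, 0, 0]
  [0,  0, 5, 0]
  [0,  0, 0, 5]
A Jordan chain for λ = 5 of length 2:
v_1 = (-4, 0, 0, 0)ᵀ
v_2 = (0, 1, 0, 0)ᵀ

Let N = A − (5)·I. We want v_2 with N^2 v_2 = 0 but N^1 v_2 ≠ 0; then v_{j-1} := N · v_j for j = 2, …, 2.

Pick v_2 = (0, 1, 0, 0)ᵀ.
Then v_1 = N · v_2 = (-4, 0, 0, 0)ᵀ.

Sanity check: (A − (5)·I) v_1 = (0, 0, 0, 0)ᵀ = 0. ✓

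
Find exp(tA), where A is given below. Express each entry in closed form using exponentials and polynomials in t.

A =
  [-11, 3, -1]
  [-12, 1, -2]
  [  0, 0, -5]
e^{tA} =
  [-6*t*exp(-5*t) + exp(-5*t), 3*t*exp(-5*t), -t*exp(-5*t)]
  [-12*t*exp(-5*t), 6*t*exp(-5*t) + exp(-5*t), -2*t*exp(-5*t)]
  [0, 0, exp(-5*t)]

Strategy: write A = P · J · P⁻¹ where J is a Jordan canonical form, so e^{tA} = P · e^{tJ} · P⁻¹, and e^{tJ} can be computed block-by-block.

A has Jordan form
J =
  [-5,  1,  0]
  [ 0, -5,  0]
  [ 0,  0, -5]
(up to reordering of blocks).

Per-block formulas:
  For a 1×1 block at λ = -5: exp(t · [-5]) = [e^(-5t)].
  For a 2×2 Jordan block J_2(-5): exp(t · J_2(-5)) = e^(-5t)·(I + t·N), where N is the 2×2 nilpotent shift.

After assembling e^{tJ} and conjugating by P, we get:

e^{tA} =
  [-6*t*exp(-5*t) + exp(-5*t), 3*t*exp(-5*t), -t*exp(-5*t)]
  [-12*t*exp(-5*t), 6*t*exp(-5*t) + exp(-5*t), -2*t*exp(-5*t)]
  [0, 0, exp(-5*t)]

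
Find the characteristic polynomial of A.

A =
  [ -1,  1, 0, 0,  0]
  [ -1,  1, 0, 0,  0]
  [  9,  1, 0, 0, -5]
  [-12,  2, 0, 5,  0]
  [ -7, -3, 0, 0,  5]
x^5 - 10*x^4 + 25*x^3

Expanding det(x·I − A) (e.g. by cofactor expansion or by noting that A is similar to its Jordan form J, which has the same characteristic polynomial as A) gives
  χ_A(x) = x^5 - 10*x^4 + 25*x^3
which factors as x^3*(x - 5)^2. The eigenvalues (with algebraic multiplicities) are λ = 0 with multiplicity 3, λ = 5 with multiplicity 2.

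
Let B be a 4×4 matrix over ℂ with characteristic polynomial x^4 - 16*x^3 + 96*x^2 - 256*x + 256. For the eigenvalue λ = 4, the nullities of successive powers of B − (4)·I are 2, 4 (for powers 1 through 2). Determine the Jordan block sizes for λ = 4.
Block sizes for λ = 4: [2, 2]

From the dimensions of kernels of powers, the number of Jordan blocks of size at least j is d_j − d_{j−1} where d_j = dim ker(N^j) (with d_0 = 0). Computing the differences gives [2, 2].
The number of blocks of size exactly k is (#blocks of size ≥ k) − (#blocks of size ≥ k + 1), so the partition is: 2 block(s) of size 2.
In nonincreasing order the block sizes are [2, 2].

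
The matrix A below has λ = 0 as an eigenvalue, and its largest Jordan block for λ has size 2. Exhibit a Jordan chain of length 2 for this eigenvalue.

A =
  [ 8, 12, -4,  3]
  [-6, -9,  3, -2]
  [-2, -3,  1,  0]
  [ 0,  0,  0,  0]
A Jordan chain for λ = 0 of length 2:
v_1 = (8, -6, -2, 0)ᵀ
v_2 = (1, 0, 0, 0)ᵀ

Let N = A − (0)·I. We want v_2 with N^2 v_2 = 0 but N^1 v_2 ≠ 0; then v_{j-1} := N · v_j for j = 2, …, 2.

Pick v_2 = (1, 0, 0, 0)ᵀ.
Then v_1 = N · v_2 = (8, -6, -2, 0)ᵀ.

Sanity check: (A − (0)·I) v_1 = (0, 0, 0, 0)ᵀ = 0. ✓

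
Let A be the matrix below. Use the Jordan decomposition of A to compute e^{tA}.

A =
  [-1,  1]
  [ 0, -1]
e^{tA} =
  [exp(-t), t*exp(-t)]
  [0, exp(-t)]

Strategy: write A = P · J · P⁻¹ where J is a Jordan canonical form, so e^{tA} = P · e^{tJ} · P⁻¹, and e^{tJ} can be computed block-by-block.

A has Jordan form
J =
  [-1,  1]
  [ 0, -1]
(up to reordering of blocks).

Per-block formulas:
  For a 2×2 Jordan block J_2(-1): exp(t · J_2(-1)) = e^(-1t)·(I + t·N), where N is the 2×2 nilpotent shift.

After assembling e^{tJ} and conjugating by P, we get:

e^{tA} =
  [exp(-t), t*exp(-t)]
  [0, exp(-t)]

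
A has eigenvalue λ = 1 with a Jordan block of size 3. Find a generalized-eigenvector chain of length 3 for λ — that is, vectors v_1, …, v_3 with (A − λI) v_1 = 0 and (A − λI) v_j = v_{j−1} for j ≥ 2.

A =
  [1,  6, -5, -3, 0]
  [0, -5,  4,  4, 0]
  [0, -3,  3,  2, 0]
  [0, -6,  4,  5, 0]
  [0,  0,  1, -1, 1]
A Jordan chain for λ = 1 of length 3:
v_1 = (-3, 0, 0, 0, 3)ᵀ
v_2 = (6, -6, -3, -6, 0)ᵀ
v_3 = (0, 1, 0, 0, 0)ᵀ

Let N = A − (1)·I. We want v_3 with N^3 v_3 = 0 but N^2 v_3 ≠ 0; then v_{j-1} := N · v_j for j = 3, …, 2.

Pick v_3 = (0, 1, 0, 0, 0)ᵀ.
Then v_2 = N · v_3 = (6, -6, -3, -6, 0)ᵀ.
Then v_1 = N · v_2 = (-3, 0, 0, 0, 3)ᵀ.

Sanity check: (A − (1)·I) v_1 = (0, 0, 0, 0, 0)ᵀ = 0. ✓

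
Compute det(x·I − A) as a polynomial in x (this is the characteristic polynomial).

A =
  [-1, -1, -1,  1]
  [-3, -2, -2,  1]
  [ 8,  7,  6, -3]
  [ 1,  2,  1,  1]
x^4 - 4*x^3 + 6*x^2 - 4*x + 1

Expanding det(x·I − A) (e.g. by cofactor expansion or by noting that A is similar to its Jordan form J, which has the same characteristic polynomial as A) gives
  χ_A(x) = x^4 - 4*x^3 + 6*x^2 - 4*x + 1
which factors as (x - 1)^4. The eigenvalues (with algebraic multiplicities) are λ = 1 with multiplicity 4.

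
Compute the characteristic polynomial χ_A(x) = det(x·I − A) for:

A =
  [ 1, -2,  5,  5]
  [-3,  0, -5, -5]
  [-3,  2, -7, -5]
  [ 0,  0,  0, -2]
x^4 + 8*x^3 + 24*x^2 + 32*x + 16

Expanding det(x·I − A) (e.g. by cofactor expansion or by noting that A is similar to its Jordan form J, which has the same characteristic polynomial as A) gives
  χ_A(x) = x^4 + 8*x^3 + 24*x^2 + 32*x + 16
which factors as (x + 2)^4. The eigenvalues (with algebraic multiplicities) are λ = -2 with multiplicity 4.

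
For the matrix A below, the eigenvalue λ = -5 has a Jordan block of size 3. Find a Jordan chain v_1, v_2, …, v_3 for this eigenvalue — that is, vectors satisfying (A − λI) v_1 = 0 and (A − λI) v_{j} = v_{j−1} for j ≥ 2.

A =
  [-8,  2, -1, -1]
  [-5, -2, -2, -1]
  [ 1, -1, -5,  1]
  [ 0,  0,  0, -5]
A Jordan chain for λ = -5 of length 3:
v_1 = (-2, -2, 2, 0)ᵀ
v_2 = (-3, -5, 1, 0)ᵀ
v_3 = (1, 0, 0, 0)ᵀ

Let N = A − (-5)·I. We want v_3 with N^3 v_3 = 0 but N^2 v_3 ≠ 0; then v_{j-1} := N · v_j for j = 3, …, 2.

Pick v_3 = (1, 0, 0, 0)ᵀ.
Then v_2 = N · v_3 = (-3, -5, 1, 0)ᵀ.
Then v_1 = N · v_2 = (-2, -2, 2, 0)ᵀ.

Sanity check: (A − (-5)·I) v_1 = (0, 0, 0, 0)ᵀ = 0. ✓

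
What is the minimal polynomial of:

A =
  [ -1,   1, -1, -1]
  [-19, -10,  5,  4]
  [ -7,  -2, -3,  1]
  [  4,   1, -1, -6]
x^2 + 10*x + 25

The characteristic polynomial is χ_A(x) = (x + 5)^4, so the eigenvalues are known. The minimal polynomial is
  m_A(x) = Π_λ (x − λ)^{k_λ}
where k_λ is the size of the *largest* Jordan block for λ (equivalently, the smallest k with (A − λI)^k v = 0 for every generalised eigenvector v of λ).

  λ = -5: largest Jordan block has size 2, contributing (x + 5)^2

So m_A(x) = (x + 5)^2 = x^2 + 10*x + 25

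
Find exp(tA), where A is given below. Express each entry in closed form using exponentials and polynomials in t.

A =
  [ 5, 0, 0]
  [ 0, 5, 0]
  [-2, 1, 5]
e^{tA} =
  [exp(5*t), 0, 0]
  [0, exp(5*t), 0]
  [-2*t*exp(5*t), t*exp(5*t), exp(5*t)]

Strategy: write A = P · J · P⁻¹ where J is a Jordan canonical form, so e^{tA} = P · e^{tJ} · P⁻¹, and e^{tJ} can be computed block-by-block.

A has Jordan form
J =
  [5, 1, 0]
  [0, 5, 0]
  [0, 0, 5]
(up to reordering of blocks).

Per-block formulas:
  For a 2×2 Jordan block J_2(5): exp(t · J_2(5)) = e^(5t)·(I + t·N), where N is the 2×2 nilpotent shift.
  For a 1×1 block at λ = 5: exp(t · [5]) = [e^(5t)].

After assembling e^{tJ} and conjugating by P, we get:

e^{tA} =
  [exp(5*t), 0, 0]
  [0, exp(5*t), 0]
  [-2*t*exp(5*t), t*exp(5*t), exp(5*t)]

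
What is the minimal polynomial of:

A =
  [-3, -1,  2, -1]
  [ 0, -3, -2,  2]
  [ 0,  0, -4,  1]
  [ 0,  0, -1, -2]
x^3 + 9*x^2 + 27*x + 27

The characteristic polynomial is χ_A(x) = (x + 3)^4, so the eigenvalues are known. The minimal polynomial is
  m_A(x) = Π_λ (x − λ)^{k_λ}
where k_λ is the size of the *largest* Jordan block for λ (equivalently, the smallest k with (A − λI)^k v = 0 for every generalised eigenvector v of λ).

  λ = -3: largest Jordan block has size 3, contributing (x + 3)^3

So m_A(x) = (x + 3)^3 = x^3 + 9*x^2 + 27*x + 27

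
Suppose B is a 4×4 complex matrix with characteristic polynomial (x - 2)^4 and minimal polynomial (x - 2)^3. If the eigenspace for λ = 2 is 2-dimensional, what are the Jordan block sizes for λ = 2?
Block sizes for λ = 2: [3, 1]

Step 1 — from the characteristic polynomial, algebraic multiplicity of λ = 2 is 4. From dim ker(B − (2)·I) = 2, there are exactly 2 Jordan blocks for λ = 2.
Step 2 — from the minimal polynomial, the factor (x − 2)^3 tells us the largest block for λ = 2 has size 3.
Step 3 — with total size 4, 2 blocks, and largest block 3, the block sizes (in nonincreasing order) are [3, 1].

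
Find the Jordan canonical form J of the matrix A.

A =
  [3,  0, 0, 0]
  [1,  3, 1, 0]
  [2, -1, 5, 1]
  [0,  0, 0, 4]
J_1(3) ⊕ J_3(4)

The characteristic polynomial is
  det(x·I − A) = x^4 - 15*x^3 + 84*x^2 - 208*x + 192 = (x - 4)^3*(x - 3)

Eigenvalues and multiplicities (the geometric multiplicity of λ is n − rank(A − λI), which equals the number of Jordan blocks for λ):
  λ = 3: algebraic multiplicity = 1, geometric multiplicity = 1
  λ = 4: algebraic multiplicity = 3, geometric multiplicity = 1

Determining the block sizes for each eigenvalue:
  λ = 3: one block (gm = 1), so the single block has size am = 1 → block sizes [1]
  λ = 4: one block (gm = 1), so the single block has size am = 3 → block sizes [3]

Assembling the blocks gives a Jordan form
J =
  [3, 0, 0, 0]
  [0, 4, 1, 0]
  [0, 0, 4, 1]
  [0, 0, 0, 4]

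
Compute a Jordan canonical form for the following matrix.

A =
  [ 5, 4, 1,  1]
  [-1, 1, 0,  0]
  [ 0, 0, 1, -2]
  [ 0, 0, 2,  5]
J_3(3) ⊕ J_1(3)

The characteristic polynomial is
  det(x·I − A) = x^4 - 12*x^3 + 54*x^2 - 108*x + 81 = (x - 3)^4

Eigenvalues and multiplicities (the geometric multiplicity of λ is n − rank(A − λI), which equals the number of Jordan blocks for λ):
  λ = 3: algebraic multiplicity = 4, geometric multiplicity = 2

Determining the block sizes for each eigenvalue:
  λ = 3: with am = 4 and gm = 2, the partition is not yet determined (e.g. several partitions of 4 into 2 parts exist). Let N = A − (3)·I. Computing rank(N^1) = 2, rank(N^2) = 1, rank(N^3) = 0; the number of blocks of size ≥ j is rank(N^{j−1}) − rank(N^j), giving [2, 1, 1]. So we have 1 block(s) of size 3, 1 block(s) of size 1 → block sizes [3, 1]

Assembling the blocks gives a Jordan form
J =
  [3, 1, 0, 0]
  [0, 3, 1, 0]
  [0, 0, 3, 0]
  [0, 0, 0, 3]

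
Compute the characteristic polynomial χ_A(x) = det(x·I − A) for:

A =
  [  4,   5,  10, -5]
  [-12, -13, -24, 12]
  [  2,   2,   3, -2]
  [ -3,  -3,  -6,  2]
x^4 + 4*x^3 + 6*x^2 + 4*x + 1

Expanding det(x·I − A) (e.g. by cofactor expansion or by noting that A is similar to its Jordan form J, which has the same characteristic polynomial as A) gives
  χ_A(x) = x^4 + 4*x^3 + 6*x^2 + 4*x + 1
which factors as (x + 1)^4. The eigenvalues (with algebraic multiplicities) are λ = -1 with multiplicity 4.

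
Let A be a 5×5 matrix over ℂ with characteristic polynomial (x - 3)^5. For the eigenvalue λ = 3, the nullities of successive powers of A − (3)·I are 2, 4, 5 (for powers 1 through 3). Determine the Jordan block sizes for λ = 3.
Block sizes for λ = 3: [3, 2]

From the dimensions of kernels of powers, the number of Jordan blocks of size at least j is d_j − d_{j−1} where d_j = dim ker(N^j) (with d_0 = 0). Computing the differences gives [2, 2, 1].
The number of blocks of size exactly k is (#blocks of size ≥ k) − (#blocks of size ≥ k + 1), so the partition is: 1 block(s) of size 2, 1 block(s) of size 3.
In nonincreasing order the block sizes are [3, 2].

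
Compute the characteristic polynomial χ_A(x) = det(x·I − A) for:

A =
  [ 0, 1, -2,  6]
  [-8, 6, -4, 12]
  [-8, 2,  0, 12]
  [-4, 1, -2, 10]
x^4 - 16*x^3 + 96*x^2 - 256*x + 256

Expanding det(x·I − A) (e.g. by cofactor expansion or by noting that A is similar to its Jordan form J, which has the same characteristic polynomial as A) gives
  χ_A(x) = x^4 - 16*x^3 + 96*x^2 - 256*x + 256
which factors as (x - 4)^4. The eigenvalues (with algebraic multiplicities) are λ = 4 with multiplicity 4.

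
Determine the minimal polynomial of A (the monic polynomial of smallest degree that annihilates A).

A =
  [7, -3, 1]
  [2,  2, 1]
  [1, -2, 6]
x^3 - 15*x^2 + 75*x - 125

The characteristic polynomial is χ_A(x) = (x - 5)^3, so the eigenvalues are known. The minimal polynomial is
  m_A(x) = Π_λ (x − λ)^{k_λ}
where k_λ is the size of the *largest* Jordan block for λ (equivalently, the smallest k with (A − λI)^k v = 0 for every generalised eigenvector v of λ).

  λ = 5: largest Jordan block has size 3, contributing (x − 5)^3

So m_A(x) = (x - 5)^3 = x^3 - 15*x^2 + 75*x - 125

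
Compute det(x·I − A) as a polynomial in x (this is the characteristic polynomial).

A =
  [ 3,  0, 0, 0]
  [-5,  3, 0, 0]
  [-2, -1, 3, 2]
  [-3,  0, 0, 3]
x^4 - 12*x^3 + 54*x^2 - 108*x + 81

Expanding det(x·I − A) (e.g. by cofactor expansion or by noting that A is similar to its Jordan form J, which has the same characteristic polynomial as A) gives
  χ_A(x) = x^4 - 12*x^3 + 54*x^2 - 108*x + 81
which factors as (x - 3)^4. The eigenvalues (with algebraic multiplicities) are λ = 3 with multiplicity 4.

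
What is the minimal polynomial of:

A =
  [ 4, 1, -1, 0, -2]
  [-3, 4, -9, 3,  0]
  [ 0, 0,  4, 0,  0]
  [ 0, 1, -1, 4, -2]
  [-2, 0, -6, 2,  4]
x^3 - 12*x^2 + 48*x - 64

The characteristic polynomial is χ_A(x) = (x - 4)^5, so the eigenvalues are known. The minimal polynomial is
  m_A(x) = Π_λ (x − λ)^{k_λ}
where k_λ is the size of the *largest* Jordan block for λ (equivalently, the smallest k with (A − λI)^k v = 0 for every generalised eigenvector v of λ).

  λ = 4: largest Jordan block has size 3, contributing (x − 4)^3

So m_A(x) = (x - 4)^3 = x^3 - 12*x^2 + 48*x - 64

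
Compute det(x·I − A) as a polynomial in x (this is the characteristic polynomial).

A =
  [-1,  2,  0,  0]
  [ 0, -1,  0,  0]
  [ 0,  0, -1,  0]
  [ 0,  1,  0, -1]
x^4 + 4*x^3 + 6*x^2 + 4*x + 1

Expanding det(x·I − A) (e.g. by cofactor expansion or by noting that A is similar to its Jordan form J, which has the same characteristic polynomial as A) gives
  χ_A(x) = x^4 + 4*x^3 + 6*x^2 + 4*x + 1
which factors as (x + 1)^4. The eigenvalues (with algebraic multiplicities) are λ = -1 with multiplicity 4.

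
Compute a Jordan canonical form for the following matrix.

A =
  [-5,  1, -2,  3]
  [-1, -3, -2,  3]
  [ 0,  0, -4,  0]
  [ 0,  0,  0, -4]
J_2(-4) ⊕ J_1(-4) ⊕ J_1(-4)

The characteristic polynomial is
  det(x·I − A) = x^4 + 16*x^3 + 96*x^2 + 256*x + 256 = (x + 4)^4

Eigenvalues and multiplicities (the geometric multiplicity of λ is n − rank(A − λI), which equals the number of Jordan blocks for λ):
  λ = -4: algebraic multiplicity = 4, geometric multiplicity = 3

Determining the block sizes for each eigenvalue:
  λ = -4: 3 blocks summing to 4 forces exactly one block of size 2 and the rest size 1 → block sizes [2, 1, 1]

Assembling the blocks gives a Jordan form
J =
  [-4,  1,  0,  0]
  [ 0, -4,  0,  0]
  [ 0,  0, -4,  0]
  [ 0,  0,  0, -4]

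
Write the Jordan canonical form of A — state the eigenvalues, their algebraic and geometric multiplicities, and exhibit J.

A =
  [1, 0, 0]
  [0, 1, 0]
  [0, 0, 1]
J_1(1) ⊕ J_1(1) ⊕ J_1(1)

The characteristic polynomial is
  det(x·I − A) = x^3 - 3*x^2 + 3*x - 1 = (x - 1)^3

Eigenvalues and multiplicities (the geometric multiplicity of λ is n − rank(A − λI), which equals the number of Jordan blocks for λ):
  λ = 1: algebraic multiplicity = 3, geometric multiplicity = 3

Determining the block sizes for each eigenvalue:
  λ = 1: gm = am = 3, so every block has size 1 → block sizes [1, 1, 1]

Assembling the blocks gives a Jordan form
J =
  [1, 0, 0]
  [0, 1, 0]
  [0, 0, 1]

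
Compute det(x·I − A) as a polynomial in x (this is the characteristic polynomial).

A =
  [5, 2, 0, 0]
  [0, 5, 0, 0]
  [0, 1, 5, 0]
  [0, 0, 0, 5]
x^4 - 20*x^3 + 150*x^2 - 500*x + 625

Expanding det(x·I − A) (e.g. by cofactor expansion or by noting that A is similar to its Jordan form J, which has the same characteristic polynomial as A) gives
  χ_A(x) = x^4 - 20*x^3 + 150*x^2 - 500*x + 625
which factors as (x - 5)^4. The eigenvalues (with algebraic multiplicities) are λ = 5 with multiplicity 4.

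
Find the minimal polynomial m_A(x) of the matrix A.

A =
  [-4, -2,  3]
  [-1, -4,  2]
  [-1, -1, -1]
x^3 + 9*x^2 + 27*x + 27

The characteristic polynomial is χ_A(x) = (x + 3)^3, so the eigenvalues are known. The minimal polynomial is
  m_A(x) = Π_λ (x − λ)^{k_λ}
where k_λ is the size of the *largest* Jordan block for λ (equivalently, the smallest k with (A − λI)^k v = 0 for every generalised eigenvector v of λ).

  λ = -3: largest Jordan block has size 3, contributing (x + 3)^3

So m_A(x) = (x + 3)^3 = x^3 + 9*x^2 + 27*x + 27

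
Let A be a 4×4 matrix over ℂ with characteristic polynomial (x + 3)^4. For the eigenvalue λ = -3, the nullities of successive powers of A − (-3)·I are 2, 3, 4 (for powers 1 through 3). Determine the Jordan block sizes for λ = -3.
Block sizes for λ = -3: [3, 1]

From the dimensions of kernels of powers, the number of Jordan blocks of size at least j is d_j − d_{j−1} where d_j = dim ker(N^j) (with d_0 = 0). Computing the differences gives [2, 1, 1].
The number of blocks of size exactly k is (#blocks of size ≥ k) − (#blocks of size ≥ k + 1), so the partition is: 1 block(s) of size 1, 1 block(s) of size 3.
In nonincreasing order the block sizes are [3, 1].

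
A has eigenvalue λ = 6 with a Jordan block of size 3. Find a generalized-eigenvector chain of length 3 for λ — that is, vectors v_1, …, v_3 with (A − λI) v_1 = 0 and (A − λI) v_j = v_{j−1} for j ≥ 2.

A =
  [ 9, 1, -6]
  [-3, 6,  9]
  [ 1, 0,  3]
A Jordan chain for λ = 6 of length 3:
v_1 = (3, -3, 1)ᵀ
v_2 = (1, 0, 0)ᵀ
v_3 = (0, 1, 0)ᵀ

Let N = A − (6)·I. We want v_3 with N^3 v_3 = 0 but N^2 v_3 ≠ 0; then v_{j-1} := N · v_j for j = 3, …, 2.

Pick v_3 = (0, 1, 0)ᵀ.
Then v_2 = N · v_3 = (1, 0, 0)ᵀ.
Then v_1 = N · v_2 = (3, -3, 1)ᵀ.

Sanity check: (A − (6)·I) v_1 = (0, 0, 0)ᵀ = 0. ✓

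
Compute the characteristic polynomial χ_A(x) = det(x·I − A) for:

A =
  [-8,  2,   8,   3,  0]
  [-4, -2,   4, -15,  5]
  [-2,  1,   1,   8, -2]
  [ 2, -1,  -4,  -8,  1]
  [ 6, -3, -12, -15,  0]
x^5 + 17*x^4 + 115*x^3 + 387*x^2 + 648*x + 432

Expanding det(x·I − A) (e.g. by cofactor expansion or by noting that A is similar to its Jordan form J, which has the same characteristic polynomial as A) gives
  χ_A(x) = x^5 + 17*x^4 + 115*x^3 + 387*x^2 + 648*x + 432
which factors as (x + 3)^3*(x + 4)^2. The eigenvalues (with algebraic multiplicities) are λ = -4 with multiplicity 2, λ = -3 with multiplicity 3.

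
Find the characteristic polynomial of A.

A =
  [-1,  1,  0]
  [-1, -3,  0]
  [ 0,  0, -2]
x^3 + 6*x^2 + 12*x + 8

Expanding det(x·I − A) (e.g. by cofactor expansion or by noting that A is similar to its Jordan form J, which has the same characteristic polynomial as A) gives
  χ_A(x) = x^3 + 6*x^2 + 12*x + 8
which factors as (x + 2)^3. The eigenvalues (with algebraic multiplicities) are λ = -2 with multiplicity 3.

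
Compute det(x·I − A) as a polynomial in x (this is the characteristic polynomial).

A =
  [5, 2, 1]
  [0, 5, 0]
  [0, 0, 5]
x^3 - 15*x^2 + 75*x - 125

Expanding det(x·I − A) (e.g. by cofactor expansion or by noting that A is similar to its Jordan form J, which has the same characteristic polynomial as A) gives
  χ_A(x) = x^3 - 15*x^2 + 75*x - 125
which factors as (x - 5)^3. The eigenvalues (with algebraic multiplicities) are λ = 5 with multiplicity 3.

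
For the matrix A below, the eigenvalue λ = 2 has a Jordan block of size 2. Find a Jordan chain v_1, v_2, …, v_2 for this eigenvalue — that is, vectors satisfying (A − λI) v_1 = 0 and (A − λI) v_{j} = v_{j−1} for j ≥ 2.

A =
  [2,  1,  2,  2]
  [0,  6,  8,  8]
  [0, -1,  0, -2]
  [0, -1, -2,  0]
A Jordan chain for λ = 2 of length 2:
v_1 = (1, 4, -1, -1)ᵀ
v_2 = (0, 1, 0, 0)ᵀ

Let N = A − (2)·I. We want v_2 with N^2 v_2 = 0 but N^1 v_2 ≠ 0; then v_{j-1} := N · v_j for j = 2, …, 2.

Pick v_2 = (0, 1, 0, 0)ᵀ.
Then v_1 = N · v_2 = (1, 4, -1, -1)ᵀ.

Sanity check: (A − (2)·I) v_1 = (0, 0, 0, 0)ᵀ = 0. ✓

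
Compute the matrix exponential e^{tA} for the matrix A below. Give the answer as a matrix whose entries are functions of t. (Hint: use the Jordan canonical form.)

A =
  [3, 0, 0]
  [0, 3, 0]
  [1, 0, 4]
e^{tA} =
  [exp(3*t), 0, 0]
  [0, exp(3*t), 0]
  [exp(4*t) - exp(3*t), 0, exp(4*t)]

Strategy: write A = P · J · P⁻¹ where J is a Jordan canonical form, so e^{tA} = P · e^{tJ} · P⁻¹, and e^{tJ} can be computed block-by-block.

A has Jordan form
J =
  [3, 0, 0]
  [0, 3, 0]
  [0, 0, 4]
(up to reordering of blocks).

Per-block formulas:
  For a 1×1 block at λ = 3: exp(t · [3]) = [e^(3t)].
  For a 1×1 block at λ = 4: exp(t · [4]) = [e^(4t)].

After assembling e^{tJ} and conjugating by P, we get:

e^{tA} =
  [exp(3*t), 0, 0]
  [0, exp(3*t), 0]
  [exp(4*t) - exp(3*t), 0, exp(4*t)]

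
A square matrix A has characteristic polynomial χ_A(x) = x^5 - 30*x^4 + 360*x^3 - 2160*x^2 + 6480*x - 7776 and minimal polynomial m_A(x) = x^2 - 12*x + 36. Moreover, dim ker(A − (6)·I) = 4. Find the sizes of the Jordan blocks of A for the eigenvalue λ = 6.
Block sizes for λ = 6: [2, 1, 1, 1]

Step 1 — from the characteristic polynomial, algebraic multiplicity of λ = 6 is 5. From dim ker(A − (6)·I) = 4, there are exactly 4 Jordan blocks for λ = 6.
Step 2 — from the minimal polynomial, the factor (x − 6)^2 tells us the largest block for λ = 6 has size 2.
Step 3 — with total size 5, 4 blocks, and largest block 2, the block sizes (in nonincreasing order) are [2, 1, 1, 1].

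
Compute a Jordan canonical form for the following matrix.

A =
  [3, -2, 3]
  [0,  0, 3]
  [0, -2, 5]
J_1(2) ⊕ J_2(3)

The characteristic polynomial is
  det(x·I − A) = x^3 - 8*x^2 + 21*x - 18 = (x - 3)^2*(x - 2)

Eigenvalues and multiplicities (the geometric multiplicity of λ is n − rank(A − λI), which equals the number of Jordan blocks for λ):
  λ = 2: algebraic multiplicity = 1, geometric multiplicity = 1
  λ = 3: algebraic multiplicity = 2, geometric multiplicity = 1

Determining the block sizes for each eigenvalue:
  λ = 2: one block (gm = 1), so the single block has size am = 1 → block sizes [1]
  λ = 3: one block (gm = 1), so the single block has size am = 2 → block sizes [2]

Assembling the blocks gives a Jordan form
J =
  [2, 0, 0]
  [0, 3, 1]
  [0, 0, 3]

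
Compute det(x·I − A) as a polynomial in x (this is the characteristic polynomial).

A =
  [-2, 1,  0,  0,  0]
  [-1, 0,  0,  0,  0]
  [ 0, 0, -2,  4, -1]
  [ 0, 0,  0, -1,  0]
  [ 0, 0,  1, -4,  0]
x^5 + 5*x^4 + 10*x^3 + 10*x^2 + 5*x + 1

Expanding det(x·I − A) (e.g. by cofactor expansion or by noting that A is similar to its Jordan form J, which has the same characteristic polynomial as A) gives
  χ_A(x) = x^5 + 5*x^4 + 10*x^3 + 10*x^2 + 5*x + 1
which factors as (x + 1)^5. The eigenvalues (with algebraic multiplicities) are λ = -1 with multiplicity 5.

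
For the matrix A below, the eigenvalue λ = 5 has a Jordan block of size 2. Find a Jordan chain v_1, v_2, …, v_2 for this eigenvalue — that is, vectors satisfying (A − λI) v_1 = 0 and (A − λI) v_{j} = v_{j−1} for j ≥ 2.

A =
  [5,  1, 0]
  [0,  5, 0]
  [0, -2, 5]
A Jordan chain for λ = 5 of length 2:
v_1 = (1, 0, -2)ᵀ
v_2 = (0, 1, 0)ᵀ

Let N = A − (5)·I. We want v_2 with N^2 v_2 = 0 but N^1 v_2 ≠ 0; then v_{j-1} := N · v_j for j = 2, …, 2.

Pick v_2 = (0, 1, 0)ᵀ.
Then v_1 = N · v_2 = (1, 0, -2)ᵀ.

Sanity check: (A − (5)·I) v_1 = (0, 0, 0)ᵀ = 0. ✓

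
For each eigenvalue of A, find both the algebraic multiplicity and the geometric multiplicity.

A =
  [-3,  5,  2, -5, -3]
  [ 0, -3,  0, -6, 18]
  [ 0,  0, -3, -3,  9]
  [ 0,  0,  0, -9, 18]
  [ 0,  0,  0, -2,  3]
λ = -3: alg = 5, geom = 3

Step 1 — factor the characteristic polynomial to read off the algebraic multiplicities:
  χ_A(x) = (x + 3)^5

Step 2 — compute geometric multiplicities via the rank-nullity identity g(λ) = n − rank(A − λI):
  rank(A − (-3)·I) = 2, so dim ker(A − (-3)·I) = n − 2 = 3

Summary:
  λ = -3: algebraic multiplicity = 5, geometric multiplicity = 3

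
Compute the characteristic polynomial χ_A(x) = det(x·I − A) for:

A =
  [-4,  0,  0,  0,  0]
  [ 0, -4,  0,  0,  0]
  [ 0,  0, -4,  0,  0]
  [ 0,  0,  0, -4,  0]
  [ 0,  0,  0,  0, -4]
x^5 + 20*x^4 + 160*x^3 + 640*x^2 + 1280*x + 1024

Expanding det(x·I − A) (e.g. by cofactor expansion or by noting that A is similar to its Jordan form J, which has the same characteristic polynomial as A) gives
  χ_A(x) = x^5 + 20*x^4 + 160*x^3 + 640*x^2 + 1280*x + 1024
which factors as (x + 4)^5. The eigenvalues (with algebraic multiplicities) are λ = -4 with multiplicity 5.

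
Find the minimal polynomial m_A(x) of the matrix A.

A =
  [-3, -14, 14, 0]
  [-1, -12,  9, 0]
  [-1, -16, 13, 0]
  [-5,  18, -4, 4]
x^3 + 2*x^2 - 15*x - 36

The characteristic polynomial is χ_A(x) = (x - 4)^2*(x + 3)^2, so the eigenvalues are known. The minimal polynomial is
  m_A(x) = Π_λ (x − λ)^{k_λ}
where k_λ is the size of the *largest* Jordan block for λ (equivalently, the smallest k with (A − λI)^k v = 0 for every generalised eigenvector v of λ).

  λ = -3: largest Jordan block has size 2, contributing (x + 3)^2
  λ = 4: largest Jordan block has size 1, contributing (x − 4)

So m_A(x) = (x - 4)*(x + 3)^2 = x^3 + 2*x^2 - 15*x - 36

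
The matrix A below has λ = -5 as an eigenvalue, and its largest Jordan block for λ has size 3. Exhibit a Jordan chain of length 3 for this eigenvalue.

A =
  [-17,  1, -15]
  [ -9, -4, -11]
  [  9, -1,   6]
A Jordan chain for λ = -5 of length 3:
v_1 = (4, 3, -3)ᵀ
v_2 = (1, 1, -1)ᵀ
v_3 = (0, 1, 0)ᵀ

Let N = A − (-5)·I. We want v_3 with N^3 v_3 = 0 but N^2 v_3 ≠ 0; then v_{j-1} := N · v_j for j = 3, …, 2.

Pick v_3 = (0, 1, 0)ᵀ.
Then v_2 = N · v_3 = (1, 1, -1)ᵀ.
Then v_1 = N · v_2 = (4, 3, -3)ᵀ.

Sanity check: (A − (-5)·I) v_1 = (0, 0, 0)ᵀ = 0. ✓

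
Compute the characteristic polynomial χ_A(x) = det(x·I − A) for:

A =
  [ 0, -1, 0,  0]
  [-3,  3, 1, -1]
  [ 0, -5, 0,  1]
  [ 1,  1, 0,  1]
x^4 - 4*x^3 + 6*x^2 - 4*x + 1

Expanding det(x·I − A) (e.g. by cofactor expansion or by noting that A is similar to its Jordan form J, which has the same characteristic polynomial as A) gives
  χ_A(x) = x^4 - 4*x^3 + 6*x^2 - 4*x + 1
which factors as (x - 1)^4. The eigenvalues (with algebraic multiplicities) are λ = 1 with multiplicity 4.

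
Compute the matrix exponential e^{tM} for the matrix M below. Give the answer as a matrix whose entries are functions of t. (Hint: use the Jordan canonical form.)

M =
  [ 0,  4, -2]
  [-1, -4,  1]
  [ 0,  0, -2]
e^{tM} =
  [2*t*exp(-2*t) + exp(-2*t), 4*t*exp(-2*t), -2*t*exp(-2*t)]
  [-t*exp(-2*t), -2*t*exp(-2*t) + exp(-2*t), t*exp(-2*t)]
  [0, 0, exp(-2*t)]

Strategy: write M = P · J · P⁻¹ where J is a Jordan canonical form, so e^{tM} = P · e^{tJ} · P⁻¹, and e^{tJ} can be computed block-by-block.

M has Jordan form
J =
  [-2,  1,  0]
  [ 0, -2,  0]
  [ 0,  0, -2]
(up to reordering of blocks).

Per-block formulas:
  For a 2×2 Jordan block J_2(-2): exp(t · J_2(-2)) = e^(-2t)·(I + t·N), where N is the 2×2 nilpotent shift.
  For a 1×1 block at λ = -2: exp(t · [-2]) = [e^(-2t)].

After assembling e^{tJ} and conjugating by P, we get:

e^{tM} =
  [2*t*exp(-2*t) + exp(-2*t), 4*t*exp(-2*t), -2*t*exp(-2*t)]
  [-t*exp(-2*t), -2*t*exp(-2*t) + exp(-2*t), t*exp(-2*t)]
  [0, 0, exp(-2*t)]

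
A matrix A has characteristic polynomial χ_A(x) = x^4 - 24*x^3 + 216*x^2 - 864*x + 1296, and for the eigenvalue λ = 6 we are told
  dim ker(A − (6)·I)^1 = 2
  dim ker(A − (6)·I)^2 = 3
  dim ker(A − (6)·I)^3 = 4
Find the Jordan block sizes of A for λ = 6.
Block sizes for λ = 6: [3, 1]

From the dimensions of kernels of powers, the number of Jordan blocks of size at least j is d_j − d_{j−1} where d_j = dim ker(N^j) (with d_0 = 0). Computing the differences gives [2, 1, 1].
The number of blocks of size exactly k is (#blocks of size ≥ k) − (#blocks of size ≥ k + 1), so the partition is: 1 block(s) of size 1, 1 block(s) of size 3.
In nonincreasing order the block sizes are [3, 1].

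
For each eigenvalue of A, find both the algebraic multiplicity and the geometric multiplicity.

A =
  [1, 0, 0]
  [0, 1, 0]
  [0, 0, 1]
λ = 1: alg = 3, geom = 3

Step 1 — factor the characteristic polynomial to read off the algebraic multiplicities:
  χ_A(x) = (x - 1)^3

Step 2 — compute geometric multiplicities via the rank-nullity identity g(λ) = n − rank(A − λI):
  rank(A − (1)·I) = 0, so dim ker(A − (1)·I) = n − 0 = 3

Summary:
  λ = 1: algebraic multiplicity = 3, geometric multiplicity = 3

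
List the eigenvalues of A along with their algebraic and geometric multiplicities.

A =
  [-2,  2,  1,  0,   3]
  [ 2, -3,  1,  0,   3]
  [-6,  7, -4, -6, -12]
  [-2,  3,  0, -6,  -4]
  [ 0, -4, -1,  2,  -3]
λ = -4: alg = 4, geom = 2; λ = -2: alg = 1, geom = 1

Step 1 — factor the characteristic polynomial to read off the algebraic multiplicities:
  χ_A(x) = (x + 2)*(x + 4)^4

Step 2 — compute geometric multiplicities via the rank-nullity identity g(λ) = n − rank(A − λI):
  rank(A − (-4)·I) = 3, so dim ker(A − (-4)·I) = n − 3 = 2
  rank(A − (-2)·I) = 4, so dim ker(A − (-2)·I) = n − 4 = 1

Summary:
  λ = -4: algebraic multiplicity = 4, geometric multiplicity = 2
  λ = -2: algebraic multiplicity = 1, geometric multiplicity = 1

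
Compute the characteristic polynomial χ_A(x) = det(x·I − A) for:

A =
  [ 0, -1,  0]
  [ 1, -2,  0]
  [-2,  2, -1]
x^3 + 3*x^2 + 3*x + 1

Expanding det(x·I − A) (e.g. by cofactor expansion or by noting that A is similar to its Jordan form J, which has the same characteristic polynomial as A) gives
  χ_A(x) = x^3 + 3*x^2 + 3*x + 1
which factors as (x + 1)^3. The eigenvalues (with algebraic multiplicities) are λ = -1 with multiplicity 3.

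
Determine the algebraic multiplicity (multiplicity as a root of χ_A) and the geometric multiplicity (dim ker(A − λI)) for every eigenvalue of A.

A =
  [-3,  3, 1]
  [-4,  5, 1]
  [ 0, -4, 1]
λ = 1: alg = 3, geom = 1

Step 1 — factor the characteristic polynomial to read off the algebraic multiplicities:
  χ_A(x) = (x - 1)^3

Step 2 — compute geometric multiplicities via the rank-nullity identity g(λ) = n − rank(A − λI):
  rank(A − (1)·I) = 2, so dim ker(A − (1)·I) = n − 2 = 1

Summary:
  λ = 1: algebraic multiplicity = 3, geometric multiplicity = 1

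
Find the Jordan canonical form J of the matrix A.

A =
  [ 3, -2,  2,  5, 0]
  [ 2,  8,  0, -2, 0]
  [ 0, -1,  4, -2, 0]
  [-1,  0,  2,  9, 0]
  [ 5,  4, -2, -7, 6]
J_2(6) ⊕ J_2(6) ⊕ J_1(6)

The characteristic polynomial is
  det(x·I − A) = x^5 - 30*x^4 + 360*x^3 - 2160*x^2 + 6480*x - 7776 = (x - 6)^5

Eigenvalues and multiplicities (the geometric multiplicity of λ is n − rank(A − λI), which equals the number of Jordan blocks for λ):
  λ = 6: algebraic multiplicity = 5, geometric multiplicity = 3

Determining the block sizes for each eigenvalue:
  λ = 6: with am = 5 and gm = 3, the partition is not yet determined (e.g. several partitions of 5 into 3 parts exist). Let N = A − (6)·I. Computing rank(N^1) = 2, rank(N^2) = 0; the number of blocks of size ≥ j is rank(N^{j−1}) − rank(N^j), giving [3, 2]. So we have 2 block(s) of size 2, 1 block(s) of size 1 → block sizes [2, 2, 1]

Assembling the blocks gives a Jordan form
J =
  [6, 1, 0, 0, 0]
  [0, 6, 0, 0, 0]
  [0, 0, 6, 1, 0]
  [0, 0, 0, 6, 0]
  [0, 0, 0, 0, 6]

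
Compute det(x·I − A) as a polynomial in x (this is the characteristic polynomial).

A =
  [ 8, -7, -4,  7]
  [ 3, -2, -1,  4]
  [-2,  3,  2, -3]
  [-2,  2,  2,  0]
x^4 - 8*x^3 + 24*x^2 - 32*x + 16

Expanding det(x·I − A) (e.g. by cofactor expansion or by noting that A is similar to its Jordan form J, which has the same characteristic polynomial as A) gives
  χ_A(x) = x^4 - 8*x^3 + 24*x^2 - 32*x + 16
which factors as (x - 2)^4. The eigenvalues (with algebraic multiplicities) are λ = 2 with multiplicity 4.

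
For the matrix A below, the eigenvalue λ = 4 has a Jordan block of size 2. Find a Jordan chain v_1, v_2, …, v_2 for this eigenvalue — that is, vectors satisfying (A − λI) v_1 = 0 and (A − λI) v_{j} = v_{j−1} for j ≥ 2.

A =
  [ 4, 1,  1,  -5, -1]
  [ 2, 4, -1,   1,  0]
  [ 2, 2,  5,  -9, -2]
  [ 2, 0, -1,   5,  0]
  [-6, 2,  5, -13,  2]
A Jordan chain for λ = 4 of length 2:
v_1 = (0, 2, 2, 2, -6)ᵀ
v_2 = (1, 0, 0, 0, 0)ᵀ

Let N = A − (4)·I. We want v_2 with N^2 v_2 = 0 but N^1 v_2 ≠ 0; then v_{j-1} := N · v_j for j = 2, …, 2.

Pick v_2 = (1, 0, 0, 0, 0)ᵀ.
Then v_1 = N · v_2 = (0, 2, 2, 2, -6)ᵀ.

Sanity check: (A − (4)·I) v_1 = (0, 0, 0, 0, 0)ᵀ = 0. ✓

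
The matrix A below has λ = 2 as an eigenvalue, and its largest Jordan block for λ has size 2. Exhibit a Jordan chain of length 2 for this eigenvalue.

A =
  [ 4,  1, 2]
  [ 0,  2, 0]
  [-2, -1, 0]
A Jordan chain for λ = 2 of length 2:
v_1 = (2, 0, -2)ᵀ
v_2 = (1, 0, 0)ᵀ

Let N = A − (2)·I. We want v_2 with N^2 v_2 = 0 but N^1 v_2 ≠ 0; then v_{j-1} := N · v_j for j = 2, …, 2.

Pick v_2 = (1, 0, 0)ᵀ.
Then v_1 = N · v_2 = (2, 0, -2)ᵀ.

Sanity check: (A − (2)·I) v_1 = (0, 0, 0)ᵀ = 0. ✓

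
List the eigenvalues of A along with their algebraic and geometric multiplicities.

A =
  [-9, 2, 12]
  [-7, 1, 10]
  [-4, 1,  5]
λ = -1: alg = 3, geom = 1

Step 1 — factor the characteristic polynomial to read off the algebraic multiplicities:
  χ_A(x) = (x + 1)^3

Step 2 — compute geometric multiplicities via the rank-nullity identity g(λ) = n − rank(A − λI):
  rank(A − (-1)·I) = 2, so dim ker(A − (-1)·I) = n − 2 = 1

Summary:
  λ = -1: algebraic multiplicity = 3, geometric multiplicity = 1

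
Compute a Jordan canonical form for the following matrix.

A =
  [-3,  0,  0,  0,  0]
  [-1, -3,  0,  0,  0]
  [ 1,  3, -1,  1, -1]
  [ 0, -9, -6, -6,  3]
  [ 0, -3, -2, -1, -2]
J_3(-3) ⊕ J_1(-3) ⊕ J_1(-3)

The characteristic polynomial is
  det(x·I − A) = x^5 + 15*x^4 + 90*x^3 + 270*x^2 + 405*x + 243 = (x + 3)^5

Eigenvalues and multiplicities (the geometric multiplicity of λ is n − rank(A − λI), which equals the number of Jordan blocks for λ):
  λ = -3: algebraic multiplicity = 5, geometric multiplicity = 3

Determining the block sizes for each eigenvalue:
  λ = -3: with am = 5 and gm = 3, the partition is not yet determined (e.g. several partitions of 5 into 3 parts exist). Let N = A − (-3)·I. Computing rank(N^1) = 2, rank(N^2) = 1, rank(N^3) = 0; the number of blocks of size ≥ j is rank(N^{j−1}) − rank(N^j), giving [3, 1, 1]. So we have 1 block(s) of size 3, 2 block(s) of size 1 → block sizes [3, 1, 1]

Assembling the blocks gives a Jordan form
J =
  [-3,  1,  0,  0,  0]
  [ 0, -3,  1,  0,  0]
  [ 0,  0, -3,  0,  0]
  [ 0,  0,  0, -3,  0]
  [ 0,  0,  0,  0, -3]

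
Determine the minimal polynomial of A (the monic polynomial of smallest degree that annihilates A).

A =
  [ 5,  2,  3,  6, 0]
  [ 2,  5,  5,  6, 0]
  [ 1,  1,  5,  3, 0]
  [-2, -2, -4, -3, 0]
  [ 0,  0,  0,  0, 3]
x^3 - 9*x^2 + 27*x - 27

The characteristic polynomial is χ_A(x) = (x - 3)^5, so the eigenvalues are known. The minimal polynomial is
  m_A(x) = Π_λ (x − λ)^{k_λ}
where k_λ is the size of the *largest* Jordan block for λ (equivalently, the smallest k with (A − λI)^k v = 0 for every generalised eigenvector v of λ).

  λ = 3: largest Jordan block has size 3, contributing (x − 3)^3

So m_A(x) = (x - 3)^3 = x^3 - 9*x^2 + 27*x - 27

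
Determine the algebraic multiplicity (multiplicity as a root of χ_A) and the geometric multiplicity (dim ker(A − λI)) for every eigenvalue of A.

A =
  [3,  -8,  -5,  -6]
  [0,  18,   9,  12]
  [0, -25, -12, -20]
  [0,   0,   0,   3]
λ = 3: alg = 4, geom = 2

Step 1 — factor the characteristic polynomial to read off the algebraic multiplicities:
  χ_A(x) = (x - 3)^4

Step 2 — compute geometric multiplicities via the rank-nullity identity g(λ) = n − rank(A − λI):
  rank(A − (3)·I) = 2, so dim ker(A − (3)·I) = n − 2 = 2

Summary:
  λ = 3: algebraic multiplicity = 4, geometric multiplicity = 2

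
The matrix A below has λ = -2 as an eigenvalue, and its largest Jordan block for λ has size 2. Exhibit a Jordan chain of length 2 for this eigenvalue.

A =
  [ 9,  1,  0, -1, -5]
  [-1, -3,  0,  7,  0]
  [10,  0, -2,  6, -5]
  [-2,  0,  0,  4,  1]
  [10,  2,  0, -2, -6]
A Jordan chain for λ = -2 of length 2:
v_1 = (1, -1, 0, 0, 2)ᵀ
v_2 = (0, 1, 0, 0, 0)ᵀ

Let N = A − (-2)·I. We want v_2 with N^2 v_2 = 0 but N^1 v_2 ≠ 0; then v_{j-1} := N · v_j for j = 2, …, 2.

Pick v_2 = (0, 1, 0, 0, 0)ᵀ.
Then v_1 = N · v_2 = (1, -1, 0, 0, 2)ᵀ.

Sanity check: (A − (-2)·I) v_1 = (0, 0, 0, 0, 0)ᵀ = 0. ✓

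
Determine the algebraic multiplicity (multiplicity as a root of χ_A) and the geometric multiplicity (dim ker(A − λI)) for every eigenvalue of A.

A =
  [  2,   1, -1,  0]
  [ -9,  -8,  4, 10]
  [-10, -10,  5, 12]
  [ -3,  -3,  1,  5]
λ = 1: alg = 4, geom = 2

Step 1 — factor the characteristic polynomial to read off the algebraic multiplicities:
  χ_A(x) = (x - 1)^4

Step 2 — compute geometric multiplicities via the rank-nullity identity g(λ) = n − rank(A − λI):
  rank(A − (1)·I) = 2, so dim ker(A − (1)·I) = n − 2 = 2

Summary:
  λ = 1: algebraic multiplicity = 4, geometric multiplicity = 2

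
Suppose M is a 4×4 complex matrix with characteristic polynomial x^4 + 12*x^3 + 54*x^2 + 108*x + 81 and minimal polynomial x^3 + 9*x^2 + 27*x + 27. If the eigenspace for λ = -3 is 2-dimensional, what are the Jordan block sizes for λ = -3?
Block sizes for λ = -3: [3, 1]

Step 1 — from the characteristic polynomial, algebraic multiplicity of λ = -3 is 4. From dim ker(M − (-3)·I) = 2, there are exactly 2 Jordan blocks for λ = -3.
Step 2 — from the minimal polynomial, the factor (x + 3)^3 tells us the largest block for λ = -3 has size 3.
Step 3 — with total size 4, 2 blocks, and largest block 3, the block sizes (in nonincreasing order) are [3, 1].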